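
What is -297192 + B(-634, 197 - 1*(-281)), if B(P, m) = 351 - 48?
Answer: -296889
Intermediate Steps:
B(P, m) = 303
-297192 + B(-634, 197 - 1*(-281)) = -297192 + 303 = -296889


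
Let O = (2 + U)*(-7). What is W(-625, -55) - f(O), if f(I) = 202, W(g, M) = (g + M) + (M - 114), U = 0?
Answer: -1051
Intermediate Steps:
W(g, M) = -114 + g + 2*M (W(g, M) = (M + g) + (-114 + M) = -114 + g + 2*M)
O = -14 (O = (2 + 0)*(-7) = 2*(-7) = -14)
W(-625, -55) - f(O) = (-114 - 625 + 2*(-55)) - 1*202 = (-114 - 625 - 110) - 202 = -849 - 202 = -1051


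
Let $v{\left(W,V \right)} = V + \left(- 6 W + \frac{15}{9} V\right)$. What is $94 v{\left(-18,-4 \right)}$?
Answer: $\frac{27448}{3} \approx 9149.3$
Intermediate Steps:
$v{\left(W,V \right)} = - 6 W + \frac{8 V}{3}$ ($v{\left(W,V \right)} = V + \left(- 6 W + 15 \cdot \frac{1}{9} V\right) = V + \left(- 6 W + \frac{5 V}{3}\right) = - 6 W + \frac{8 V}{3}$)
$94 v{\left(-18,-4 \right)} = 94 \left(\left(-6\right) \left(-18\right) + \frac{8}{3} \left(-4\right)\right) = 94 \left(108 - \frac{32}{3}\right) = 94 \cdot \frac{292}{3} = \frac{27448}{3}$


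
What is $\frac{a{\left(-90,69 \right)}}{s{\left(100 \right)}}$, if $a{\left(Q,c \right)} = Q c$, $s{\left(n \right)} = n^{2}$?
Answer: $- \frac{621}{1000} \approx -0.621$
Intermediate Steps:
$\frac{a{\left(-90,69 \right)}}{s{\left(100 \right)}} = \frac{\left(-90\right) 69}{100^{2}} = - \frac{6210}{10000} = \left(-6210\right) \frac{1}{10000} = - \frac{621}{1000}$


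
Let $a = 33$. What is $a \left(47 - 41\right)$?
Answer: $198$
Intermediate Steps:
$a \left(47 - 41\right) = 33 \left(47 - 41\right) = 33 \cdot 6 = 198$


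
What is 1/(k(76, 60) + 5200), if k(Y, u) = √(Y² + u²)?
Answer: 325/1689414 - √586/6757656 ≈ 0.00018879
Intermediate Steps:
1/(k(76, 60) + 5200) = 1/(√(76² + 60²) + 5200) = 1/(√(5776 + 3600) + 5200) = 1/(√9376 + 5200) = 1/(4*√586 + 5200) = 1/(5200 + 4*√586)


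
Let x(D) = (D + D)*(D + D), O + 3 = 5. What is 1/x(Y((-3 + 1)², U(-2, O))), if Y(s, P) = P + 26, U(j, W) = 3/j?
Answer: 1/2401 ≈ 0.00041649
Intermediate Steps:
O = 2 (O = -3 + 5 = 2)
Y(s, P) = 26 + P
x(D) = 4*D² (x(D) = (2*D)*(2*D) = 4*D²)
1/x(Y((-3 + 1)², U(-2, O))) = 1/(4*(26 + 3/(-2))²) = 1/(4*(26 + 3*(-½))²) = 1/(4*(26 - 3/2)²) = 1/(4*(49/2)²) = 1/(4*(2401/4)) = 1/2401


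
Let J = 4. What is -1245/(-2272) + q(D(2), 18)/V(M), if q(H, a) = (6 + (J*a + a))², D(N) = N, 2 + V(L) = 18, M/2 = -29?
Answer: 1309917/2272 ≈ 576.55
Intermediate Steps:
M = -58 (M = 2*(-29) = -58)
V(L) = 16 (V(L) = -2 + 18 = 16)
q(H, a) = (6 + 5*a)² (q(H, a) = (6 + (4*a + a))² = (6 + 5*a)²)
-1245/(-2272) + q(D(2), 18)/V(M) = -1245/(-2272) + (6 + 5*18)²/16 = -1245*(-1/2272) + (6 + 90)²*(1/16) = 1245/2272 + 96²*(1/16) = 1245/2272 + 9216*(1/16) = 1245/2272 + 576 = 1309917/2272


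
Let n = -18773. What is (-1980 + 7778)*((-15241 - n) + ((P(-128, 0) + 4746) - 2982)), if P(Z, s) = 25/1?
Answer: 30851158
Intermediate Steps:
P(Z, s) = 25 (P(Z, s) = 25*1 = 25)
(-1980 + 7778)*((-15241 - n) + ((P(-128, 0) + 4746) - 2982)) = (-1980 + 7778)*((-15241 - 1*(-18773)) + ((25 + 4746) - 2982)) = 5798*((-15241 + 18773) + (4771 - 2982)) = 5798*(3532 + 1789) = 5798*5321 = 30851158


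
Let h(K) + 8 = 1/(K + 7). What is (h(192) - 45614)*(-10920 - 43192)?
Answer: 491270781024/199 ≈ 2.4687e+9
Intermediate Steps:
h(K) = -8 + 1/(7 + K) (h(K) = -8 + 1/(K + 7) = -8 + 1/(7 + K))
(h(192) - 45614)*(-10920 - 43192) = ((-55 - 8*192)/(7 + 192) - 45614)*(-10920 - 43192) = ((-55 - 1536)/199 - 45614)*(-54112) = ((1/199)*(-1591) - 45614)*(-54112) = (-1591/199 - 45614)*(-54112) = -9078777/199*(-54112) = 491270781024/199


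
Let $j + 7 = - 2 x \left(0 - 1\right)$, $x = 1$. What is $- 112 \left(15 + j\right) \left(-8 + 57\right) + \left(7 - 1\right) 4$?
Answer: $-54856$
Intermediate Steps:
$j = -5$ ($j = -7 + \left(-2\right) 1 \left(0 - 1\right) = -7 - -2 = -7 + 2 = -5$)
$- 112 \left(15 + j\right) \left(-8 + 57\right) + \left(7 - 1\right) 4 = - 112 \left(15 - 5\right) \left(-8 + 57\right) + \left(7 - 1\right) 4 = - 112 \cdot 10 \cdot 49 + 6 \cdot 4 = \left(-112\right) 490 + 24 = -54880 + 24 = -54856$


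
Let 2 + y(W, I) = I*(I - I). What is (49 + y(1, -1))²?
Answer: 2209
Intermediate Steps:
y(W, I) = -2 (y(W, I) = -2 + I*(I - I) = -2 + I*0 = -2 + 0 = -2)
(49 + y(1, -1))² = (49 - 2)² = 47² = 2209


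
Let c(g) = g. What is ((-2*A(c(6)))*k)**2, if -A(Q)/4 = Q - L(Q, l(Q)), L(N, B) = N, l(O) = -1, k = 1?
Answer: 0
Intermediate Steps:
A(Q) = 0 (A(Q) = -4*(Q - Q) = -4*0 = 0)
((-2*A(c(6)))*k)**2 = (-2*0*1)**2 = (0*1)**2 = 0**2 = 0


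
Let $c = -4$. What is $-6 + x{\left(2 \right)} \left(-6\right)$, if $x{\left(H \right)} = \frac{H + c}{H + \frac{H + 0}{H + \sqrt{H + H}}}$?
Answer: $- \frac{6}{5} \approx -1.2$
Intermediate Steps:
$x{\left(H \right)} = \frac{-4 + H}{H + \frac{H}{H + \sqrt{2} \sqrt{H}}}$ ($x{\left(H \right)} = \frac{H - 4}{H + \frac{H + 0}{H + \sqrt{H + H}}} = \frac{-4 + H}{H + \frac{H}{H + \sqrt{2 H}}} = \frac{-4 + H}{H + \frac{H}{H + \sqrt{2} \sqrt{H}}}$)
$-6 + x{\left(2 \right)} \left(-6\right) = -6 + \frac{2^{2} - 8 + \sqrt{2} \cdot 2^{\frac{3}{2}} - 4 \sqrt{2} \sqrt{2}}{2 + 2^{2} + \sqrt{2} \cdot 2^{\frac{3}{2}}} \left(-6\right) = -6 + \frac{4 - 8 + \sqrt{2} \cdot 2 \sqrt{2} - 8}{2 + 4 + \sqrt{2} \cdot 2 \sqrt{2}} \left(-6\right) = -6 + \frac{4 - 8 + 4 - 8}{2 + 4 + 4} \left(-6\right) = -6 + \frac{1}{10} \left(-8\right) \left(-6\right) = -6 - - \frac{24}{5} = -6 + \frac{24}{5} = - \frac{6}{5}$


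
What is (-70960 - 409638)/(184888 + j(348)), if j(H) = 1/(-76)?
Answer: -36525448/14051487 ≈ -2.5994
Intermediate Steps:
j(H) = -1/76
(-70960 - 409638)/(184888 + j(348)) = (-70960 - 409638)/(184888 - 1/76) = -480598/14051487/76 = -480598*76/14051487 = -36525448/14051487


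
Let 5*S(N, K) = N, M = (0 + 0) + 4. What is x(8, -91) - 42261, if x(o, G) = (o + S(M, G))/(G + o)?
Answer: -17538359/415 ≈ -42261.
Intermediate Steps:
M = 4 (M = 0 + 4 = 4)
S(N, K) = N/5
x(o, G) = (4/5 + o)/(G + o) (x(o, G) = (o + (1/5)*4)/(G + o) = (o + 4/5)/(G + o) = (4/5 + o)/(G + o))
x(8, -91) - 42261 = (4/5 + 8)/(-91 + 8) - 42261 = (44/5)/(-83) - 42261 = -1/83*44/5 - 42261 = -44/415 - 42261 = -17538359/415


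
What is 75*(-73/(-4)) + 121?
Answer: 5959/4 ≈ 1489.8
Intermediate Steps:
75*(-73/(-4)) + 121 = 75*(-73*(-¼)) + 121 = 75*(73/4) + 121 = 5475/4 + 121 = 5959/4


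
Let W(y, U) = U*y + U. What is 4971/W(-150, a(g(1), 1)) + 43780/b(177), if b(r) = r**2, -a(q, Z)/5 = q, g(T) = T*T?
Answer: 188352559/23340105 ≈ 8.0699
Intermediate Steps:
g(T) = T**2
a(q, Z) = -5*q
W(y, U) = U + U*y
4971/W(-150, a(g(1), 1)) + 43780/b(177) = 4971/(((-5*1**2)*(1 - 150))) + 43780/(177**2) = 4971/((-5*1*(-149))) + 43780/31329 = 4971/((-5*(-149))) + 43780*(1/31329) = 4971/745 + 43780/31329 = 188352559/23340105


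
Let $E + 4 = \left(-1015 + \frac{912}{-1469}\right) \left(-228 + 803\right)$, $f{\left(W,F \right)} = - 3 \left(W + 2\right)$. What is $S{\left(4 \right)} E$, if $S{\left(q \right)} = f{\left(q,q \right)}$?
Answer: $\frac{15441757218}{1469} \approx 1.0512 \cdot 10^{7}$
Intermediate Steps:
$f{\left(W,F \right)} = -6 - 3 W$ ($f{\left(W,F \right)} = - 3 \left(2 + W\right) = -6 - 3 W$)
$S{\left(q \right)} = -6 - 3 q$
$E = - \frac{857875401}{1469}$ ($E = -4 + \left(-1015 + \frac{912}{-1469}\right) \left(-228 + 803\right) = -4 + \left(-1015 + 912 \left(- \frac{1}{1469}\right)\right) 575 = -4 + \left(-1015 - \frac{912}{1469}\right) 575 = -4 - \frac{857869525}{1469} = - \frac{857875401}{1469} \approx -5.8399 \cdot 10^{5}$)
$S{\left(4 \right)} E = \left(-6 - 12\right) \left(- \frac{857875401}{1469}\right) = \left(-18\right) \left(- \frac{857875401}{1469}\right) = \frac{15441757218}{1469}$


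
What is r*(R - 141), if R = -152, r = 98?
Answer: -28714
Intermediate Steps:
r*(R - 141) = 98*(-152 - 141) = 98*(-293) = -28714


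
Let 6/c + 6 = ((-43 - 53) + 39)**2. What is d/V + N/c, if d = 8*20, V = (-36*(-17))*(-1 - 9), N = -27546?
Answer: -2277957793/153 ≈ -1.4889e+7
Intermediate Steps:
V = -6120 (V = 612*(-10) = -6120)
c = 2/1081 (c = 6/(-6 + ((-43 - 53) + 39)**2) = 6/(-6 + (-96 + 39)**2) = 6/(-6 + (-57)**2) = 6/(-6 + 3249) = 6/3243 = 6*(1/3243) = 2/1081 ≈ 0.0018501)
d = 160
d/V + N/c = 160/(-6120) - 27546/2/1081 = 160*(-1/6120) - 27546*1081/2 = -4/153 - 14888613 = -2277957793/153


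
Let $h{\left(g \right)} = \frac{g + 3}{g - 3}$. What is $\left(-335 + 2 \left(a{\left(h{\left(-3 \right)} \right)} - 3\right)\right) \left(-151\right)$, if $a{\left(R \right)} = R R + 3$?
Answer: $50585$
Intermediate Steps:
$h{\left(g \right)} = \frac{3 + g}{-3 + g}$
$a{\left(R \right)} = 3 + R^{2}$ ($a{\left(R \right)} = R^{2} + 3 = 3 + R^{2}$)
$\left(-335 + 2 \left(a{\left(h{\left(-3 \right)} \right)} - 3\right)\right) \left(-151\right) = \left(-335 + 2 \left(\left(3 + \left(\frac{3 - 3}{-3 - 3}\right)^{2}\right) - 3\right)\right) \left(-151\right) = \left(-335 + 2 \left(\left(3 + \left(\frac{1}{-6} \cdot 0\right)^{2}\right) - 3\right)\right) \left(-151\right) = \left(-335 + 2 \left(\left(3 + \left(\left(- \frac{1}{6}\right) 0\right)^{2}\right) - 3\right)\right) \left(-151\right) = \left(-335 + 2 \left(\left(3 + 0^{2}\right) - 3\right)\right) \left(-151\right) = \left(-335 + 2 \left(\left(3 + 0\right) - 3\right)\right) \left(-151\right) = \left(-335 + 2 \left(3 - 3\right)\right) \left(-151\right) = \left(-335 + 2 \cdot 0\right) \left(-151\right) = \left(-335 + 0\right) \left(-151\right) = \left(-335\right) \left(-151\right) = 50585$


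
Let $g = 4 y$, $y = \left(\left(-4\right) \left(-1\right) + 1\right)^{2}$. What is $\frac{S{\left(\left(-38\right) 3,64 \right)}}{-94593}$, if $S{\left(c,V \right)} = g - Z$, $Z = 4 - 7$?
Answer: $- \frac{103}{94593} \approx -0.0010889$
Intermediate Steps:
$y = 25$ ($y = \left(4 + 1\right)^{2} = 5^{2} = 25$)
$Z = -3$ ($Z = 4 - 7 = -3$)
$g = 100$ ($g = 4 \cdot 25 = 100$)
$S{\left(c,V \right)} = 103$ ($S{\left(c,V \right)} = 100 - -3 = 100 + 3 = 103$)
$\frac{S{\left(\left(-38\right) 3,64 \right)}}{-94593} = \frac{103}{-94593} = 103 \left(- \frac{1}{94593}\right) = - \frac{103}{94593}$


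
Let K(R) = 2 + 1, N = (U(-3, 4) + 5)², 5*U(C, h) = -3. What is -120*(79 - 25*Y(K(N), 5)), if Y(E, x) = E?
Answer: -480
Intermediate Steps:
U(C, h) = -⅗ (U(C, h) = (⅕)*(-3) = -⅗)
N = 484/25 (N = (-⅗ + 5)² = (22/5)² = 484/25 ≈ 19.360)
K(R) = 3
-120*(79 - 25*Y(K(N), 5)) = -120*(79 - 25*3) = -120*(79 - 75) = -120*4 = -480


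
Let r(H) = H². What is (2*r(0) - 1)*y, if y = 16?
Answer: -16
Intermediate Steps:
(2*r(0) - 1)*y = (2*0² - 1)*16 = (2*0 - 1)*16 = (0 - 1)*16 = -1*16 = -16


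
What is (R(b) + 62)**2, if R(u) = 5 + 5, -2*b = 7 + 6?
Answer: 5184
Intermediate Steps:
b = -13/2 (b = -(7 + 6)/2 = -1/2*13 = -13/2 ≈ -6.5000)
R(u) = 10
(R(b) + 62)**2 = (10 + 62)**2 = 72**2 = 5184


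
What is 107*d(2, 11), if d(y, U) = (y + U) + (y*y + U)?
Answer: 2996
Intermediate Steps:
d(y, U) = y + y² + 2*U (d(y, U) = (U + y) + (y² + U) = (U + y) + (U + y²) = y + y² + 2*U)
107*d(2, 11) = 107*(2 + 2² + 2*11) = 107*(2 + 4 + 22) = 107*28 = 2996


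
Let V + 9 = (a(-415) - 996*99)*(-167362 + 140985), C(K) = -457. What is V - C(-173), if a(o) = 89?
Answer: 2598530603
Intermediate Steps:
V = 2598530146 (V = -9 + (89 - 996*99)*(-167362 + 140985) = -9 + (89 - 98604)*(-26377) = -9 - 98515*(-26377) = -9 + 2598530155 = 2598530146)
V - C(-173) = 2598530146 - 1*(-457) = 2598530146 + 457 = 2598530603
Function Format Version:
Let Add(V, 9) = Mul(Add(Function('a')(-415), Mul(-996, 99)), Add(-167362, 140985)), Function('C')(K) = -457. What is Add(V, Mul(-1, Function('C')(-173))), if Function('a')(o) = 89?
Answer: 2598530603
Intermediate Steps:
V = 2598530146 (V = Add(-9, Mul(Add(89, Mul(-996, 99)), Add(-167362, 140985))) = Add(-9, Mul(Add(89, -98604), -26377)) = Add(-9, Mul(-98515, -26377)) = Add(-9, 2598530155) = 2598530146)
Add(V, Mul(-1, Function('C')(-173))) = Add(2598530146, Mul(-1, -457)) = Add(2598530146, 457) = 2598530603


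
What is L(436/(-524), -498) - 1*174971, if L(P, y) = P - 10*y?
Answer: -22268930/131 ≈ -1.6999e+5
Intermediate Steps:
L(436/(-524), -498) - 1*174971 = (436/(-524) - 10*(-498)) - 1*174971 = (436*(-1/524) + 4980) - 174971 = (-109/131 + 4980) - 174971 = 652271/131 - 174971 = -22268930/131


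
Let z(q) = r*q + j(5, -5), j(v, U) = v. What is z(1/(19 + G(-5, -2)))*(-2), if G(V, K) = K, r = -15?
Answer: -140/17 ≈ -8.2353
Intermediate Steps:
z(q) = 5 - 15*q (z(q) = -15*q + 5 = 5 - 15*q)
z(1/(19 + G(-5, -2)))*(-2) = (5 - 15/(19 - 2))*(-2) = (5 - 15/17)*(-2) = (70/17)*(-2) = -140/17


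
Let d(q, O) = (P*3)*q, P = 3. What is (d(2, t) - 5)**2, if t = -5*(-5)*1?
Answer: 169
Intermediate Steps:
t = 25 (t = 25*1 = 25)
d(q, O) = 9*q (d(q, O) = (3*3)*q = 9*q)
(d(2, t) - 5)**2 = (9*2 - 5)**2 = (18 - 5)**2 = 13**2 = 169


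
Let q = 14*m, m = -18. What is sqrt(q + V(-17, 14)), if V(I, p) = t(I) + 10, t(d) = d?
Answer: I*sqrt(259) ≈ 16.093*I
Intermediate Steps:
q = -252 (q = 14*(-18) = -252)
V(I, p) = 10 + I (V(I, p) = I + 10 = 10 + I)
sqrt(q + V(-17, 14)) = sqrt(-252 + (10 - 17)) = sqrt(-252 - 7) = sqrt(-259) = I*sqrt(259)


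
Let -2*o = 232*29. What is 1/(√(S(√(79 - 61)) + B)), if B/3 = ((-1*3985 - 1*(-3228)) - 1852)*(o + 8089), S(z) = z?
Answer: -I*√3/(3*√(12327525 - √2)) ≈ -0.00016444*I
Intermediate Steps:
o = -3364 (o = -116*29 = -½*6728 = -3364)
B = -36982575 (B = 3*(((-1*3985 - 1*(-3228)) - 1852)*(-3364 + 8089)) = 3*(((-3985 + 3228) - 1852)*4725) = 3*((-757 - 1852)*4725) = 3*(-2609*4725) = 3*(-12327525) = -36982575)
1/(√(S(√(79 - 61)) + B)) = 1/(√(√(79 - 61) - 36982575)) = 1/(√(√18 - 36982575)) = 1/(√(3*√2 - 36982575)) = 1/(√(-36982575 + 3*√2)) = (-36982575 + 3*√2)^(-½)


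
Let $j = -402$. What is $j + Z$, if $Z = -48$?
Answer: $-450$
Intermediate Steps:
$j + Z = -402 - 48 = -450$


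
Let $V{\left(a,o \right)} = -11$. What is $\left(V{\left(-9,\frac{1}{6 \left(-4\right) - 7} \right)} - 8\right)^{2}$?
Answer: $361$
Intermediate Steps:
$\left(V{\left(-9,\frac{1}{6 \left(-4\right) - 7} \right)} - 8\right)^{2} = \left(-11 - 8\right)^{2} = \left(-19\right)^{2} = 361$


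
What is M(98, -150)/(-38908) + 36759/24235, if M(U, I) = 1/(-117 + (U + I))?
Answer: 241707064303/159356079220 ≈ 1.5168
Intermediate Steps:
M(U, I) = 1/(-117 + I + U) (M(U, I) = 1/(-117 + (I + U)) = 1/(-117 + I + U))
M(98, -150)/(-38908) + 36759/24235 = 1/(-117 - 150 + 98*(-38908)) + 36759/24235 = -1/38908/(-169) + 36759*(1/24235) = -1/169*(-1/38908) + 36759/24235 = 1/6575452 + 36759/24235 = 241707064303/159356079220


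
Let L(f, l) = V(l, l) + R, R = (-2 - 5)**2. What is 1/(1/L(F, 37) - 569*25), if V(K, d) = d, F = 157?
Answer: -86/1223349 ≈ -7.0299e-5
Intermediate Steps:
R = 49 (R = (-7)**2 = 49)
L(f, l) = 49 + l (L(f, l) = l + 49 = 49 + l)
1/(1/L(F, 37) - 569*25) = 1/(1/(49 + 37) - 569*25) = 1/(1/86 - 14225) = 1/(-1223349/86) = -86/1223349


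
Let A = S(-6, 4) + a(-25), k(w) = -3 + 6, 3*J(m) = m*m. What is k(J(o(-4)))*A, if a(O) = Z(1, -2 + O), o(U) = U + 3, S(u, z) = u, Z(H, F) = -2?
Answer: -24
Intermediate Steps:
o(U) = 3 + U
a(O) = -2
J(m) = m**2/3 (J(m) = (m*m)/3 = m**2/3)
k(w) = 3
A = -8 (A = -6 - 2 = -8)
k(J(o(-4)))*A = 3*(-8) = -24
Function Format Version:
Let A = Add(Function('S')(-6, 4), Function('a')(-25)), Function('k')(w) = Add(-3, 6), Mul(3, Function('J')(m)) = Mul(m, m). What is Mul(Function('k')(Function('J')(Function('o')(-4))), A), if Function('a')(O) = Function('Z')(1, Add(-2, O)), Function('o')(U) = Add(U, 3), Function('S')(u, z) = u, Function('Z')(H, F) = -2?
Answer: -24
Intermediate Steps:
Function('o')(U) = Add(3, U)
Function('a')(O) = -2
Function('J')(m) = Mul(Rational(1, 3), Pow(m, 2)) (Function('J')(m) = Mul(Rational(1, 3), Mul(m, m)) = Mul(Rational(1, 3), Pow(m, 2)))
Function('k')(w) = 3
A = -8 (A = Add(-6, -2) = -8)
Mul(Function('k')(Function('J')(Function('o')(-4))), A) = Mul(3, -8) = -24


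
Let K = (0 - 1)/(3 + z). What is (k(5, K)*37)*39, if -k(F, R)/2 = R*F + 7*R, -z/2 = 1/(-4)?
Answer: 69264/7 ≈ 9894.9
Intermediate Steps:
z = 1/2 (z = -2/(-4) = -2*(-1/4) = 1/2 ≈ 0.50000)
K = -2/7 (K = (0 - 1)/(3 + 1/2) = -1/7/2 = -1*2/7 = -2/7 ≈ -0.28571)
k(F, R) = -14*R - 2*F*R (k(F, R) = -2*(R*F + 7*R) = -2*(F*R + 7*R) = -2*(7*R + F*R) = -14*R - 2*F*R)
(k(5, K)*37)*39 = (-2*(-2/7)*(7 + 5)*37)*39 = (-2*(-2/7)*12*37)*39 = ((48/7)*37)*39 = (1776/7)*39 = 69264/7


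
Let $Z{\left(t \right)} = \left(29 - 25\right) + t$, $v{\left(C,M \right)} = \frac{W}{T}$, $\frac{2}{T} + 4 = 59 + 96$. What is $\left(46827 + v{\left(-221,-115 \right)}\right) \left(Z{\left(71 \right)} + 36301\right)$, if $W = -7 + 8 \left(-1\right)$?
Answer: $1662183132$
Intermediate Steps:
$T = \frac{2}{151}$ ($T = \frac{2}{-4 + \left(59 + 96\right)} = \frac{2}{-4 + 155} = \frac{2}{151} \approx 0.013245$)
$W = -15$ ($W = -7 - 8 = -15$)
$v{\left(C,M \right)} = - \frac{2265}{2}$ ($v{\left(C,M \right)} = - \frac{15}{\frac{2}{151}} = \left(-15\right) \frac{151}{2} = - \frac{2265}{2}$)
$Z{\left(t \right)} = 4 + t$
$\left(46827 + v{\left(-221,-115 \right)}\right) \left(Z{\left(71 \right)} + 36301\right) = \left(46827 - \frac{2265}{2}\right) \left(\left(4 + 71\right) + 36301\right) = \frac{91389 \left(75 + 36301\right)}{2} = \frac{91389}{2} \cdot 36376 = 1662183132$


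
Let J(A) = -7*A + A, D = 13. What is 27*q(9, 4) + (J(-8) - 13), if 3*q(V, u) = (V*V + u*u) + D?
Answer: 1025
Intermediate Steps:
q(V, u) = 13/3 + V²/3 + u²/3 (q(V, u) = ((V*V + u*u) + 13)/3 = ((V² + u²) + 13)/3 = (13 + V² + u²)/3 = 13/3 + V²/3 + u²/3)
J(A) = -6*A
27*q(9, 4) + (J(-8) - 13) = 27*(13/3 + (⅓)*9² + (⅓)*4²) + (-6*(-8) - 13) = 27*(13/3 + (⅓)*81 + (⅓)*16) + (48 - 13) = 27*(13/3 + 27 + 16/3) + 35 = 27*(110/3) + 35 = 990 + 35 = 1025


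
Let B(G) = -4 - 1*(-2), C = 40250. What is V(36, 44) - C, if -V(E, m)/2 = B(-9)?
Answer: -40246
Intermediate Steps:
B(G) = -2 (B(G) = -4 + 2 = -2)
V(E, m) = 4 (V(E, m) = -2*(-2) = 4)
V(36, 44) - C = 4 - 1*40250 = 4 - 40250 = -40246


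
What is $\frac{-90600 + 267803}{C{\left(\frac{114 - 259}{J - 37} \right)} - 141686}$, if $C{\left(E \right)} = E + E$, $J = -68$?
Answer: $- \frac{3721263}{2975348} \approx -1.2507$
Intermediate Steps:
$C{\left(E \right)} = 2 E$
$\frac{-90600 + 267803}{C{\left(\frac{114 - 259}{J - 37} \right)} - 141686} = \frac{-90600 + 267803}{2 \frac{114 - 259}{-68 - 37} - 141686} = \frac{177203}{2 \left(- \frac{145}{-105}\right) - 141686} = \frac{177203}{2 \left(\left(-145\right) \left(- \frac{1}{105}\right)\right) - 141686} = \frac{177203}{2 \cdot \frac{29}{21} - 141686} = \frac{177203}{\frac{58}{21} - 141686} = \frac{177203}{- \frac{2975348}{21}} = 177203 \left(- \frac{21}{2975348}\right) = - \frac{3721263}{2975348}$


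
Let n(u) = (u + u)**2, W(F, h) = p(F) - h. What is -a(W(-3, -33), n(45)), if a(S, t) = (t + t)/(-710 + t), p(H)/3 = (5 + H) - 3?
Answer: -1620/739 ≈ -2.1922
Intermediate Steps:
p(H) = 6 + 3*H (p(H) = 3*((5 + H) - 3) = 3*(2 + H) = 6 + 3*H)
W(F, h) = 6 - h + 3*F (W(F, h) = (6 + 3*F) - h = 6 - h + 3*F)
n(u) = 4*u**2 (n(u) = (2*u)**2 = 4*u**2)
a(S, t) = 2*t/(-710 + t) (a(S, t) = (2*t)/(-710 + t) = 2*t/(-710 + t))
-a(W(-3, -33), n(45)) = -2*4*45**2/(-710 + 4*45**2) = -2*4*2025/(-710 + 4*2025) = -2*8100/(-710 + 8100) = -2*8100/7390 = -1*1620/739 = -1620/739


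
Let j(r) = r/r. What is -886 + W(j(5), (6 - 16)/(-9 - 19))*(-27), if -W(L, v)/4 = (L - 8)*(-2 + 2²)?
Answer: -2398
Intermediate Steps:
j(r) = 1
W(L, v) = 64 - 8*L (W(L, v) = -4*(L - 8)*(-2 + 2²) = -4*(-8 + L)*(-2 + 4) = -4*(-8 + L)*2 = -4*(-16 + 2*L) = 64 - 8*L)
-886 + W(j(5), (6 - 16)/(-9 - 19))*(-27) = -886 + (64 - 8*1)*(-27) = -886 + (64 - 8)*(-27) = -886 + 56*(-27) = -886 - 1512 = -2398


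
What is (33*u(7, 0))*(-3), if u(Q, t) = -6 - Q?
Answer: 1287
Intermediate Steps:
(33*u(7, 0))*(-3) = (33*(-6 - 1*7))*(-3) = (33*(-6 - 7))*(-3) = (33*(-13))*(-3) = -429*(-3) = 1287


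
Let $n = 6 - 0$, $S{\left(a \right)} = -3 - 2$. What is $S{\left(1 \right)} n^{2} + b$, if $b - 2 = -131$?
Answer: $-309$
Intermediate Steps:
$b = -129$ ($b = 2 - 131 = -129$)
$S{\left(a \right)} = -5$
$n = 6$ ($n = 6 + 0 = 6$)
$S{\left(1 \right)} n^{2} + b = - 5 \cdot 6^{2} - 129 = \left(-5\right) 36 - 129 = -180 - 129 = -309$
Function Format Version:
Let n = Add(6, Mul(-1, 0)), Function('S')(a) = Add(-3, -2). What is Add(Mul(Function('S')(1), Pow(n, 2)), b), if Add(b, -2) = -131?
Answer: -309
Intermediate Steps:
b = -129 (b = Add(2, -131) = -129)
Function('S')(a) = -5
n = 6 (n = Add(6, 0) = 6)
Add(Mul(Function('S')(1), Pow(n, 2)), b) = Add(Mul(-5, Pow(6, 2)), -129) = Add(Mul(-5, 36), -129) = Add(-180, -129) = -309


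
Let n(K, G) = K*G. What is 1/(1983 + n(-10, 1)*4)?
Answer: 1/1943 ≈ 0.00051467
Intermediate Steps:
n(K, G) = G*K
1/(1983 + n(-10, 1)*4) = 1/(1983 + (1*(-10))*4) = 1/(1983 - 10*4) = 1/(1983 - 40) = 1/1943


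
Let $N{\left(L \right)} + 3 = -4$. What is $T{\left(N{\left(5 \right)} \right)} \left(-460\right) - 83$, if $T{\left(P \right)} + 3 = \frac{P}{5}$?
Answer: $1941$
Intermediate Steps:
$N{\left(L \right)} = -7$ ($N{\left(L \right)} = -3 - 4 = -7$)
$T{\left(P \right)} = -3 + \frac{P}{5}$
$T{\left(N{\left(5 \right)} \right)} \left(-460\right) - 83 = \left(-3 + \frac{1}{5} \left(-7\right)\right) \left(-460\right) - 83 = \left(-3 - \frac{7}{5}\right) \left(-460\right) - 83 = \left(- \frac{22}{5}\right) \left(-460\right) - 83 = 2024 - 83 = 1941$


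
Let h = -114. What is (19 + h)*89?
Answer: -8455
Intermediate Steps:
(19 + h)*89 = (19 - 114)*89 = -95*89 = -8455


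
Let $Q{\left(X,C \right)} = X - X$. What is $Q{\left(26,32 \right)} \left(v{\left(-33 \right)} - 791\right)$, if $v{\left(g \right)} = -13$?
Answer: $0$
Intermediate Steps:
$Q{\left(X,C \right)} = 0$
$Q{\left(26,32 \right)} \left(v{\left(-33 \right)} - 791\right) = 0 \left(-13 - 791\right) = 0 \left(-804\right) = 0$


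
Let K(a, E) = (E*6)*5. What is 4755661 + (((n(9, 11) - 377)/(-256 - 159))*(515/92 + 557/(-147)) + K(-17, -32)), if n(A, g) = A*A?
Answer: 6671394103729/1403115 ≈ 4.7547e+6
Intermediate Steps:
n(A, g) = A**2
K(a, E) = 30*E (K(a, E) = (6*E)*5 = 30*E)
4755661 + (((n(9, 11) - 377)/(-256 - 159))*(515/92 + 557/(-147)) + K(-17, -32)) = 4755661 + (((9**2 - 377)/(-256 - 159))*(515/92 + 557/(-147)) + 30*(-32)) = 4755661 + (((81 - 377)/(-415))*(515*(1/92) + 557*(-1/147)) - 960) = 4755661 + ((-296*(-1/415))*(515/92 - 557/147) - 960) = 4755661 + ((296/415)*(24461/13524) - 960) = 4755661 + (1810114/1403115 - 960) = 4755661 - 1345180286/1403115 = 6671394103729/1403115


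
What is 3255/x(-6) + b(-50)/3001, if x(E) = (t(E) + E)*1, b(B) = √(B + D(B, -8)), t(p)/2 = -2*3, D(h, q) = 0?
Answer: -1085/6 + 5*I*√2/3001 ≈ -180.83 + 0.0023562*I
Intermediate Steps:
t(p) = -12 (t(p) = 2*(-2*3) = 2*(-6) = -12)
b(B) = √B (b(B) = √(B + 0) = √B)
x(E) = -12 + E (x(E) = (-12 + E)*1 = -12 + E)
3255/x(-6) + b(-50)/3001 = 3255/(-12 - 6) + √(-50)/3001 = 3255/(-18) + (5*I*√2)*(1/3001) = 3255*(-1/18) + 5*I*√2/3001 = -1085/6 + 5*I*√2/3001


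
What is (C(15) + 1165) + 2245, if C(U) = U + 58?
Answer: 3483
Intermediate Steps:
C(U) = 58 + U
(C(15) + 1165) + 2245 = ((58 + 15) + 1165) + 2245 = (73 + 1165) + 2245 = 1238 + 2245 = 3483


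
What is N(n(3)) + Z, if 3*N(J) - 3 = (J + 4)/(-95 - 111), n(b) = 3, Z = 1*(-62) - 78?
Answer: -85909/618 ≈ -139.01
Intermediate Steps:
Z = -140 (Z = -62 - 78 = -140)
N(J) = 307/309 - J/618 (N(J) = 1 + ((J + 4)/(-95 - 111))/3 = 1 + ((4 + J)/(-206))/3 = 1 + ((4 + J)*(-1/206))/3 = 1 + (-2/103 - J/206)/3 = 1 + (-2/309 - J/618) = 307/309 - J/618)
N(n(3)) + Z = (307/309 - 1/618*3) - 140 = (307/309 - 1/206) - 140 = 611/618 - 140 = -85909/618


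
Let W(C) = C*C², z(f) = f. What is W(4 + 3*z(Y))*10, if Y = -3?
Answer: -1250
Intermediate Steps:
W(C) = C³
W(4 + 3*z(Y))*10 = (4 + 3*(-3))³*10 = (4 - 9)³*10 = (-5)³*10 = -125*10 = -1250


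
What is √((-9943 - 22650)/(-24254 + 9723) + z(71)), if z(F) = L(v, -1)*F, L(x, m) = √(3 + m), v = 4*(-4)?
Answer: √(3914123 + 123897911*√2)/1321 ≈ 10.132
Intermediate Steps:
v = -16
z(F) = F*√2 (z(F) = √(3 - 1)*F = √2*F = F*√2)
√((-9943 - 22650)/(-24254 + 9723) + z(71)) = √((-9943 - 22650)/(-24254 + 9723) + 71*√2) = √(-32593/(-14531) + 71*√2) = √(-32593*(-1/14531) + 71*√2) = √(2963/1321 + 71*√2)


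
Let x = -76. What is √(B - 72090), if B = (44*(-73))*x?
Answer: √172022 ≈ 414.76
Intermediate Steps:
B = 244112 (B = (44*(-73))*(-76) = -3212*(-76) = 244112)
√(B - 72090) = √(244112 - 72090) = √172022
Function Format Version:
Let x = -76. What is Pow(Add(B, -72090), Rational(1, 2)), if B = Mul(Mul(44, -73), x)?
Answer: Pow(172022, Rational(1, 2)) ≈ 414.76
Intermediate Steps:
B = 244112 (B = Mul(Mul(44, -73), -76) = Mul(-3212, -76) = 244112)
Pow(Add(B, -72090), Rational(1, 2)) = Pow(Add(244112, -72090), Rational(1, 2)) = Pow(172022, Rational(1, 2))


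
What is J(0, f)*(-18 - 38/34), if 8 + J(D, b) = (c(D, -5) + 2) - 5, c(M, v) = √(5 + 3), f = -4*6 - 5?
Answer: 3575/17 - 650*√2/17 ≈ 156.22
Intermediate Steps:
f = -29 (f = -24 - 5 = -29)
c(M, v) = 2*√2 (c(M, v) = √8 = 2*√2)
J(D, b) = -11 + 2*√2 (J(D, b) = -8 + ((2*√2 + 2) - 5) = -8 + ((2 + 2*√2) - 5) = -8 + (-3 + 2*√2) = -11 + 2*√2)
J(0, f)*(-18 - 38/34) = (-11 + 2*√2)*(-18 - 38/34) = (-11 + 2*√2)*(-18 - 38*1/34) = (-11 + 2*√2)*(-18 - 19/17) = (-11 + 2*√2)*(-325/17) = 3575/17 - 650*√2/17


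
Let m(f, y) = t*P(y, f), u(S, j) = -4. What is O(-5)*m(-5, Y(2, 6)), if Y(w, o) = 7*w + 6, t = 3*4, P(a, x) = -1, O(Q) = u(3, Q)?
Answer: 48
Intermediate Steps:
O(Q) = -4
t = 12
Y(w, o) = 6 + 7*w
m(f, y) = -12 (m(f, y) = 12*(-1) = -12)
O(-5)*m(-5, Y(2, 6)) = -4*(-12) = 48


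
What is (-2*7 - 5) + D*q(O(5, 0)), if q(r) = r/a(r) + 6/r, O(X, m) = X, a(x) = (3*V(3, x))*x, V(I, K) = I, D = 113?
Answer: 5812/45 ≈ 129.16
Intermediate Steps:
a(x) = 9*x (a(x) = (3*3)*x = 9*x)
q(r) = 1/9 + 6/r (q(r) = r/((9*r)) + 6/r = r*(1/(9*r)) + 6/r = 1/9 + 6/r)
(-2*7 - 5) + D*q(O(5, 0)) = (-2*7 - 5) + 113*((1/9)*(54 + 5)/5) = (-14 - 5) + 113*((1/9)*(1/5)*59) = -19 + 113*(59/45) = -19 + 6667/45 = 5812/45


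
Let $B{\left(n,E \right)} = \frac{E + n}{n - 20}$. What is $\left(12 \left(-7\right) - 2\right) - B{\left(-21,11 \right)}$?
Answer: $- \frac{3536}{41} \approx -86.244$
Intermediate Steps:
$B{\left(n,E \right)} = \frac{E + n}{-20 + n}$
$\left(12 \left(-7\right) - 2\right) - B{\left(-21,11 \right)} = \left(12 \left(-7\right) - 2\right) - \frac{11 - 21}{-20 - 21} = \left(-84 - 2\right) - \frac{1}{-41} \left(-10\right) = -86 - \left(- \frac{1}{41}\right) \left(-10\right) = -86 - \frac{10}{41} = - \frac{3536}{41}$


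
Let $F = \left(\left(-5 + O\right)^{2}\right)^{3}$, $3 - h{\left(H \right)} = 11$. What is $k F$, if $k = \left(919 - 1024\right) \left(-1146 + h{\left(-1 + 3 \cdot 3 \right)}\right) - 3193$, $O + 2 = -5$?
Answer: $352277434368$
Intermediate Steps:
$O = -7$ ($O = -2 - 5 = -7$)
$h{\left(H \right)} = -8$ ($h{\left(H \right)} = 3 - 11 = -8$)
$F = 2985984$ ($F = \left(\left(-5 - 7\right)^{2}\right)^{3} = \left(\left(-12\right)^{2}\right)^{3} = 144^{3} = 2985984$)
$k = 117977$ ($k = \left(919 - 1024\right) \left(-1146 - 8\right) - 3193 = \left(-105\right) \left(-1154\right) - 3193 = 121170 - 3193 = 117977$)
$k F = 117977 \cdot 2985984 = 352277434368$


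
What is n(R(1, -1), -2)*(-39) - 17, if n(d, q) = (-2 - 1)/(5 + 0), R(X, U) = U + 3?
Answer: 32/5 ≈ 6.4000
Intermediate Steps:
R(X, U) = 3 + U
n(d, q) = -3/5
n(R(1, -1), -2)*(-39) - 17 = -3/5*(-39) - 17 = 117/5 - 17 = 32/5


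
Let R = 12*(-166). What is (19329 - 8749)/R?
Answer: -2645/498 ≈ -5.3112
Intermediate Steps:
R = -1992
(19329 - 8749)/R = (19329 - 8749)/(-1992) = 10580*(-1/1992) = -2645/498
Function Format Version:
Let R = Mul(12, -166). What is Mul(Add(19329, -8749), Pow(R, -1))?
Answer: Rational(-2645, 498) ≈ -5.3112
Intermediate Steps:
R = -1992
Mul(Add(19329, -8749), Pow(R, -1)) = Mul(Add(19329, -8749), Pow(-1992, -1)) = Mul(10580, Rational(-1, 1992)) = Rational(-2645, 498)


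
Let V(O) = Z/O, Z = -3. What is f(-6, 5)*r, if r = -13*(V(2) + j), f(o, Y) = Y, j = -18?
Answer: 2535/2 ≈ 1267.5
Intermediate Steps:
V(O) = -3/O
r = 507/2 (r = -13*(-3/2 - 18) = -13*(-39/2) = 507/2 ≈ 253.50)
f(-6, 5)*r = 5*(507/2) = 2535/2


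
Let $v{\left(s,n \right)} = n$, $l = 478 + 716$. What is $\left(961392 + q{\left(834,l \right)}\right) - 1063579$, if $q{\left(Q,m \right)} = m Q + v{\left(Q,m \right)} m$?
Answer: $2319245$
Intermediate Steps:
$l = 1194$
$q{\left(Q,m \right)} = m^{2} + Q m$ ($q{\left(Q,m \right)} = m Q + m m = Q m + m^{2} = m^{2} + Q m$)
$\left(961392 + q{\left(834,l \right)}\right) - 1063579 = \left(961392 + 1194 \left(834 + 1194\right)\right) - 1063579 = \left(961392 + 1194 \cdot 2028\right) - 1063579 = \left(961392 + 2421432\right) - 1063579 = 3382824 - 1063579 = 2319245$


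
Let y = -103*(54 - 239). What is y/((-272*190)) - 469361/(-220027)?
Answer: 4012792399/2274199072 ≈ 1.7645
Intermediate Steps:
y = 19055 (y = -103*(-185) = 19055)
y/((-272*190)) - 469361/(-220027) = 19055/((-272*190)) - 469361/(-220027) = 19055/(-51680) - 469361*(-1/220027) = 19055*(-1/51680) + 469361/220027 = -3811/10336 + 469361/220027 = 4012792399/2274199072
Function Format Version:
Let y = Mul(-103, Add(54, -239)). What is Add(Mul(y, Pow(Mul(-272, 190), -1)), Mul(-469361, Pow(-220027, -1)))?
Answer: Rational(4012792399, 2274199072) ≈ 1.7645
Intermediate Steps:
y = 19055 (y = Mul(-103, -185) = 19055)
Add(Mul(y, Pow(Mul(-272, 190), -1)), Mul(-469361, Pow(-220027, -1))) = Add(Mul(19055, Pow(Mul(-272, 190), -1)), Mul(-469361, Pow(-220027, -1))) = Add(Mul(19055, Pow(-51680, -1)), Mul(-469361, Rational(-1, 220027))) = Add(Mul(19055, Rational(-1, 51680)), Rational(469361, 220027)) = Add(Rational(-3811, 10336), Rational(469361, 220027)) = Rational(4012792399, 2274199072)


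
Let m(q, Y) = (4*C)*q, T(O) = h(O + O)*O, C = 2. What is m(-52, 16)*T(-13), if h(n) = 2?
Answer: 10816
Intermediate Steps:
T(O) = 2*O
m(q, Y) = 8*q (m(q, Y) = (4*2)*q = 8*q)
m(-52, 16)*T(-13) = (8*(-52))*(2*(-13)) = -416*(-26) = 10816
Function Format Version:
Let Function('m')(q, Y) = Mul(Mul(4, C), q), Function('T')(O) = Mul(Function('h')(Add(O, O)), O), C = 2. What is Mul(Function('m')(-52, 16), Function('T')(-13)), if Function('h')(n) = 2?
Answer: 10816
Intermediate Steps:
Function('T')(O) = Mul(2, O)
Function('m')(q, Y) = Mul(8, q) (Function('m')(q, Y) = Mul(Mul(4, 2), q) = Mul(8, q))
Mul(Function('m')(-52, 16), Function('T')(-13)) = Mul(Mul(8, -52), Mul(2, -13)) = Mul(-416, -26) = 10816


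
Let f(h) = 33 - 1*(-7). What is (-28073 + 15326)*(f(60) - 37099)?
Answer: 472391073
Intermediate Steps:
f(h) = 40 (f(h) = 33 + 7 = 40)
(-28073 + 15326)*(f(60) - 37099) = (-28073 + 15326)*(40 - 37099) = -12747*(-37059) = 472391073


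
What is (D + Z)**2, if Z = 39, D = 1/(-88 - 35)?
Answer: 23001616/15129 ≈ 1520.4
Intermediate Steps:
D = -1/123 (D = 1/(-123) = -1/123 ≈ -0.0081301)
(D + Z)**2 = (-1/123 + 39)**2 = (4796/123)**2 = 23001616/15129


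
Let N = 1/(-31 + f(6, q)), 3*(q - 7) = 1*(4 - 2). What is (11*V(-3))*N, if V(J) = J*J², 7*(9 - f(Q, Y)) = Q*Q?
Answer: 2079/190 ≈ 10.942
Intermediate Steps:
q = 23/3 (q = 7 + (1*(4 - 2))/3 = 7 + (1*2)/3 = 7 + (⅓)*2 = 7 + ⅔ = 23/3 ≈ 7.6667)
f(Q, Y) = 9 - Q²/7 (f(Q, Y) = 9 - Q*Q/7 = 9 - Q²/7)
V(J) = J³
N = -7/190 (N = 1/(-31 + (9 - ⅐*6²)) = 1/(-31 + (9 - ⅐*36)) = 1/(-31 + (9 - 36/7)) = 1/(-31 + 27/7) = 1/(-190/7) = -7/190 ≈ -0.036842)
(11*V(-3))*N = (11*(-3)³)*(-7/190) = (11*(-27))*(-7/190) = -297*(-7/190) = 2079/190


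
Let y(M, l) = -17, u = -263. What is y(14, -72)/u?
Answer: 17/263 ≈ 0.064639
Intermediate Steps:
y(14, -72)/u = -17/(-263) = -17*(-1/263) = 17/263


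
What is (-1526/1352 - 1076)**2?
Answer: 530186403321/456976 ≈ 1.1602e+6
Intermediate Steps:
(-1526/1352 - 1076)**2 = (-1526*1/1352 - 1076)**2 = (-763/676 - 1076)**2 = (-728139/676)**2 = 530186403321/456976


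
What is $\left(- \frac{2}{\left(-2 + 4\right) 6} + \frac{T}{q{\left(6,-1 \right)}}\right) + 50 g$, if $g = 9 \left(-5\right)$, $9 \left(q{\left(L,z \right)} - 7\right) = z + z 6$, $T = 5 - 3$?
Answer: $- \frac{188987}{84} \approx -2249.8$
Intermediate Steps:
$T = 2$ ($T = 5 - 3 = 2$)
$q{\left(L,z \right)} = 7 + \frac{7 z}{9}$ ($q{\left(L,z \right)} = 7 + \frac{z + z 6}{9} = 7 + \frac{z + 6 z}{9} = 7 + \frac{7 z}{9}$)
$g = -45$
$\left(- \frac{2}{\left(-2 + 4\right) 6} + \frac{T}{q{\left(6,-1 \right)}}\right) + 50 g = \left(- \frac{2}{\left(-2 + 4\right) 6} + \frac{2}{7 + \frac{7}{9} \left(-1\right)}\right) + 50 \left(-45\right) = \left(- \frac{2}{2 \cdot 6} + \frac{2}{7 - \frac{7}{9}}\right) - 2250 = \left(- \frac{2}{12} + \frac{2}{\frac{56}{9}}\right) - 2250 = \left(\left(-2\right) \frac{1}{12} + 2 \cdot \frac{9}{56}\right) - 2250 = \left(- \frac{1}{6} + \frac{9}{28}\right) - 2250 = \frac{13}{84} - 2250 = - \frac{188987}{84}$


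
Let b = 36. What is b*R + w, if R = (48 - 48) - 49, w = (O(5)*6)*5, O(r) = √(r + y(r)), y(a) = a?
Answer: -1764 + 30*√10 ≈ -1669.1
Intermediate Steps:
O(r) = √2*√r (O(r) = √(r + r) = √(2*r) = √2*√r)
w = 30*√10 (w = ((√2*√5)*6)*5 = (√10*6)*5 = (6*√10)*5 = 30*√10 ≈ 94.868)
R = -49 (R = 0 - 49 = -49)
b*R + w = 36*(-49) + 30*√10 = -1764 + 30*√10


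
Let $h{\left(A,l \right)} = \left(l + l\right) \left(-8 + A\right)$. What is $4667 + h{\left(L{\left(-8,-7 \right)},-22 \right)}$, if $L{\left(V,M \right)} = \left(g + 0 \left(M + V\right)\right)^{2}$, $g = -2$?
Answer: $4843$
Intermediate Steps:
$L{\left(V,M \right)} = 4$ ($L{\left(V,M \right)} = \left(-2 + 0 \left(M + V\right)\right)^{2} = \left(-2 + 0\right)^{2} = \left(-2\right)^{2} = 4$)
$h{\left(A,l \right)} = 2 l \left(-8 + A\right)$
$4667 + h{\left(L{\left(-8,-7 \right)},-22 \right)} = 4667 + 2 \left(-22\right) \left(-8 + 4\right) = 4667 + 2 \left(-22\right) \left(-4\right) = 4667 + 176 = 4843$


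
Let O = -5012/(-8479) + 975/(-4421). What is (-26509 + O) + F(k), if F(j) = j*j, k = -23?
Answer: -973863529793/37485659 ≈ -25980.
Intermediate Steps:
F(j) = j²
O = 13891027/37485659 (O = -5012*(-1/8479) + 975*(-1/4421) = 5012/8479 - 975/4421 = 13891027/37485659 ≈ 0.37057)
(-26509 + O) + F(k) = (-26509 + 13891027/37485659) + (-23)² = -993693443404/37485659 + 529 = -973863529793/37485659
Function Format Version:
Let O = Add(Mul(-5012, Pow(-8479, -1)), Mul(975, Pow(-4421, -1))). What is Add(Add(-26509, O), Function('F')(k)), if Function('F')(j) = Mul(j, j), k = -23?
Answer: Rational(-973863529793, 37485659) ≈ -25980.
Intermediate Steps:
Function('F')(j) = Pow(j, 2)
O = Rational(13891027, 37485659) (O = Add(Mul(-5012, Rational(-1, 8479)), Mul(975, Rational(-1, 4421))) = Add(Rational(5012, 8479), Rational(-975, 4421)) = Rational(13891027, 37485659) ≈ 0.37057)
Add(Add(-26509, O), Function('F')(k)) = Add(Add(-26509, Rational(13891027, 37485659)), Pow(-23, 2)) = Add(Rational(-993693443404, 37485659), 529) = Rational(-973863529793, 37485659)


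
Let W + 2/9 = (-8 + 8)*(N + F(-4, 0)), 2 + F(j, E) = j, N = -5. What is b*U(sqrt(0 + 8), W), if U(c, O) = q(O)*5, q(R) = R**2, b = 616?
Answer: 12320/81 ≈ 152.10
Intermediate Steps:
F(j, E) = -2 + j
W = -2/9 (W = -2/9 + (-8 + 8)*(-5 + (-2 - 4)) = -2/9 + 0*(-5 - 6) = -2/9 + 0*(-11) = -2/9 + 0 = -2/9 ≈ -0.22222)
U(c, O) = 5*O**2 (U(c, O) = O**2*5 = 5*O**2)
b*U(sqrt(0 + 8), W) = 616*(5*(-2/9)**2) = 616*(5*(4/81)) = 616*(20/81) = 12320/81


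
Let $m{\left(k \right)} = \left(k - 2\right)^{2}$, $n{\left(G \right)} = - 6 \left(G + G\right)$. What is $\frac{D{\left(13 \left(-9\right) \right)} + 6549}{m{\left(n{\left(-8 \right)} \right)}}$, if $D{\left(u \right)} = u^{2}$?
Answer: $\frac{10119}{4418} \approx 2.2904$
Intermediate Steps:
$n{\left(G \right)} = - 12 G$ ($n{\left(G \right)} = - 6 \cdot 2 G = - 12 G$)
$m{\left(k \right)} = \left(-2 + k\right)^{2}$
$\frac{D{\left(13 \left(-9\right) \right)} + 6549}{m{\left(n{\left(-8 \right)} \right)}} = \frac{\left(13 \left(-9\right)\right)^{2} + 6549}{\left(-2 - -96\right)^{2}} = \frac{\left(-117\right)^{2} + 6549}{\left(-2 + 96\right)^{2}} = \frac{13689 + 6549}{94^{2}} = \frac{20238}{8836} = 20238 \cdot \frac{1}{8836} = \frac{10119}{4418}$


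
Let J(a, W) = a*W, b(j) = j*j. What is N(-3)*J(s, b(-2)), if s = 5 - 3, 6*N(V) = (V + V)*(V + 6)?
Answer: -24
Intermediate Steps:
b(j) = j²
N(V) = V*(6 + V)/3 (N(V) = ((V + V)*(V + 6))/6 = ((2*V)*(6 + V))/6 = (2*V*(6 + V))/6 = V*(6 + V)/3)
s = 2
J(a, W) = W*a
N(-3)*J(s, b(-2)) = ((⅓)*(-3)*(6 - 3))*((-2)²*2) = ((⅓)*(-3)*3)*(4*2) = -3*8 = -24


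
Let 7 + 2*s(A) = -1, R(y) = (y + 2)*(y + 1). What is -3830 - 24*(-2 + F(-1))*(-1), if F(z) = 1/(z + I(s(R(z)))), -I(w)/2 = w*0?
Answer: -3902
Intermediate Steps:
R(y) = (1 + y)*(2 + y) (R(y) = (2 + y)*(1 + y) = (1 + y)*(2 + y))
s(A) = -4 (s(A) = -7/2 + (½)*(-1) = -7/2 - ½ = -4)
I(w) = 0 (I(w) = -2*w*0 = -2*0 = 0)
F(z) = 1/z (F(z) = 1/(z + 0) = 1/z)
-3830 - 24*(-2 + F(-1))*(-1) = -3830 - 24*(-2 + 1/(-1))*(-1) = -3830 - 24*(-2 - 1)*(-1) = -3830 - 24*(-3*(-1)) = -3830 - 24*3 = -3830 - 1*72 = -3830 - 72 = -3902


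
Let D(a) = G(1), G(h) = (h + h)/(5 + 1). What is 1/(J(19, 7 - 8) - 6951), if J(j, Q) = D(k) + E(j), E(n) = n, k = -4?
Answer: -3/20795 ≈ -0.00014427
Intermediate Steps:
G(h) = h/3 (G(h) = (2*h)/6 = (2*h)*(⅙) = h/3)
D(a) = ⅓ (D(a) = (⅓)*1 = ⅓)
J(j, Q) = ⅓ + j
1/(J(19, 7 - 8) - 6951) = 1/((⅓ + 19) - 6951) = 1/(58/3 - 6951) = 1/(-20795/3) = -3/20795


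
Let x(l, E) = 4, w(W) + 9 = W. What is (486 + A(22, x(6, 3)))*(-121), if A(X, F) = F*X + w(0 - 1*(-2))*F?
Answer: -66066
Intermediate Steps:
w(W) = -9 + W
A(X, F) = -7*F + F*X (A(X, F) = F*X + (-9 + (0 - 1*(-2)))*F = F*X + (-9 + (0 + 2))*F = F*X + (-9 + 2)*F = F*X - 7*F = -7*F + F*X)
(486 + A(22, x(6, 3)))*(-121) = (486 + 4*(-7 + 22))*(-121) = (486 + 4*15)*(-121) = (486 + 60)*(-121) = 546*(-121) = -66066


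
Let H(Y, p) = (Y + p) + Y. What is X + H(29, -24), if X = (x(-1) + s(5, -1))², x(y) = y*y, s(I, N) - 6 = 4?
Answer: 155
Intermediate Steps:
H(Y, p) = p + 2*Y
s(I, N) = 10 (s(I, N) = 6 + 4 = 10)
x(y) = y²
X = 121 (X = ((-1)² + 10)² = (1 + 10)² = 11² = 121)
X + H(29, -24) = 121 + (-24 + 2*29) = 121 + (-24 + 58) = 121 + 34 = 155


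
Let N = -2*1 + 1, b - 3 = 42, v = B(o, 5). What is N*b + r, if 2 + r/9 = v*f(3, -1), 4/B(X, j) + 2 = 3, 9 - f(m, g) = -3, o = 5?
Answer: 369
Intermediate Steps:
f(m, g) = 12 (f(m, g) = 9 - 1*(-3) = 9 + 3 = 12)
B(X, j) = 4 (B(X, j) = 4/(-2 + 3) = 4/1 = 4*1 = 4)
v = 4
b = 45 (b = 3 + 42 = 45)
N = -1 (N = -2 + 1 = -1)
r = 414 (r = -18 + 9*(4*12) = -18 + 9*48 = -18 + 432 = 414)
N*b + r = -1*45 + 414 = -45 + 414 = 369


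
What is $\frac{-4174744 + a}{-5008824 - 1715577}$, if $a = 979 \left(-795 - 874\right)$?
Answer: $\frac{5808695}{6724401} \approx 0.86382$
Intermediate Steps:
$a = -1633951$ ($a = 979 \left(-1669\right) = -1633951$)
$\frac{-4174744 + a}{-5008824 - 1715577} = \frac{-4174744 - 1633951}{-5008824 - 1715577} = - \frac{5808695}{-6724401} = \left(-5808695\right) \left(- \frac{1}{6724401}\right) = \frac{5808695}{6724401}$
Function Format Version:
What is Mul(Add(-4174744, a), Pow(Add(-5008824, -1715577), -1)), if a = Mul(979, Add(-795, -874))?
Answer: Rational(5808695, 6724401) ≈ 0.86382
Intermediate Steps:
a = -1633951 (a = Mul(979, -1669) = -1633951)
Mul(Add(-4174744, a), Pow(Add(-5008824, -1715577), -1)) = Mul(Add(-4174744, -1633951), Pow(Add(-5008824, -1715577), -1)) = Mul(-5808695, Pow(-6724401, -1)) = Mul(-5808695, Rational(-1, 6724401)) = Rational(5808695, 6724401)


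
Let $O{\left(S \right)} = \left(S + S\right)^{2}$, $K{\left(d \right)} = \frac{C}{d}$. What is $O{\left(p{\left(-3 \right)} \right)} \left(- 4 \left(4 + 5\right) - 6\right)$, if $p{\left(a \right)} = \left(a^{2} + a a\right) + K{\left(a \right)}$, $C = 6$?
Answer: $-43008$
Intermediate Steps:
$K{\left(d \right)} = \frac{6}{d}$
$p{\left(a \right)} = 2 a^{2} + \frac{6}{a}$ ($p{\left(a \right)} = \left(a^{2} + a a\right) + \frac{6}{a} = \left(a^{2} + a^{2}\right) + \frac{6}{a} = 2 a^{2} + \frac{6}{a}$)
$O{\left(S \right)} = 4 S^{2}$ ($O{\left(S \right)} = \left(2 S\right)^{2} = 4 S^{2}$)
$O{\left(p{\left(-3 \right)} \right)} \left(- 4 \left(4 + 5\right) - 6\right) = 4 \left(\frac{2 \left(3 + \left(-3\right)^{3}\right)}{-3}\right)^{2} \left(- 4 \left(4 + 5\right) - 6\right) = 4 \left(2 \left(- \frac{1}{3}\right) \left(3 - 27\right)\right)^{2} \left(\left(-4\right) 9 - 6\right) = 4 \left(2 \left(- \frac{1}{3}\right) \left(-24\right)\right)^{2} \left(-36 - 6\right) = 4 \cdot 16^{2} \left(-42\right) = 4 \cdot 256 \left(-42\right) = 1024 \left(-42\right) = -43008$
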